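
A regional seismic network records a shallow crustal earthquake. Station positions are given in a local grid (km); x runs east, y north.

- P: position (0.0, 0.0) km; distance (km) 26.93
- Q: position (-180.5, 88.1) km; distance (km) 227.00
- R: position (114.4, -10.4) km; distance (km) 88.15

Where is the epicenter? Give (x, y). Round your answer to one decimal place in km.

Circle about each station: x² + y² = 26.93²; (x + 180.5)² + (y − 88.1)² = 227.00²; (x − 114.4)² + (y + 10.4)² = 88.15².
Subtracting the P equation from the Q and R equations removes the quadratic terms:
-361.0 x + 176.2 y = -10461.92
228.8 x − 20.8 y = 6150.32
Solving the 2×2 system: x ≈ 26.4, y ≈ -5.3 km.

(26.4, -5.3)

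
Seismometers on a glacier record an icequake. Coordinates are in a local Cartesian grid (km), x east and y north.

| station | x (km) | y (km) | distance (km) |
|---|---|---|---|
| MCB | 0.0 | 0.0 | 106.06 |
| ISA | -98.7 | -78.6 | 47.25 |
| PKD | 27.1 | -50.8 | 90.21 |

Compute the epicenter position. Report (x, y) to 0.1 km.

(-53.3, -91.7)

Circle about each station: x² + y² = 106.06²; (x + 98.7)² + (y + 78.6)² = 47.25²; (x − 27.1)² + (y + 50.8)² = 90.21².
Subtracting pairs of circle equations eliminates x²+y² and gives linear equations (the radical axes):
-197.4 x − 157.2 y = 24935.81
54.2 x − 101.6 y = 6425.93
Solving the 2×2 system: x ≈ -53.3, y ≈ -91.7 km.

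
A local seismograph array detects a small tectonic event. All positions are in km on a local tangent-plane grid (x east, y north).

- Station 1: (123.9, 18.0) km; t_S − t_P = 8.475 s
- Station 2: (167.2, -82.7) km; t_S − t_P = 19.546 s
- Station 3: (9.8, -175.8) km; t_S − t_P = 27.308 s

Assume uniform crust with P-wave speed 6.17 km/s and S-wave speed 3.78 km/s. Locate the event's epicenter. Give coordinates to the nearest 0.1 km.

72.9 km east, 83.1 km north

Distance from S−P lag: d = Δt · v_P v_S / (v_P − v_S) = Δt · (6.17·3.78)/(6.17−3.78) ≈ 9.7584·Δt.
So d_Station 1 = 82.70, d_Station 2 = 190.74, d_Station 3 = 266.48 km.
Circle about each station: (x − 123.9)² + (y − 18.0)² = 82.70²; (x − 167.2)² + (y + 82.7)² = 190.74²; (x − 9.8)² + (y + 175.8)² = 266.48².
Subtracting the Station 1 equation from the Station 2 and Station 3 equations removes the quadratic terms:
86.6 x − 201.4 y = -10422.54
-228.2 x − 387.6 y = -48845.83
Solving the 2×2 system: x ≈ 72.9, y ≈ 83.1 km.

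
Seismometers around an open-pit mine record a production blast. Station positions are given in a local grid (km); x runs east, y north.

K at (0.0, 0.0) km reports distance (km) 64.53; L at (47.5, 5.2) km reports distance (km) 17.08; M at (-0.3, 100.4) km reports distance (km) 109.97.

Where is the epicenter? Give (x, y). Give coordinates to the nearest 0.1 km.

63.6 km east, 10.9 km north

Circle about each station: x² + y² = 64.53²; (x − 47.5)² + (y − 5.2)² = 17.08²; (x + 0.3)² + (y − 100.4)² = 109.97².
Subtracting pairs of circle equations eliminates x²+y² and gives linear equations (the radical axes):
95.0 x + 10.4 y = 6155.68
-0.6 x + 200.8 y = 2150.97
Solving the 2×2 system: x ≈ 63.6, y ≈ 10.9 km.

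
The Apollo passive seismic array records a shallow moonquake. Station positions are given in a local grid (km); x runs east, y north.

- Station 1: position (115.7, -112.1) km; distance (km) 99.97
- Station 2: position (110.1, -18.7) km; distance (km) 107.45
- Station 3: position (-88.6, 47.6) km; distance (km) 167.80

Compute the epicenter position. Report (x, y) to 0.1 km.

21.3 km east, -79.2 km north

Circle about each station: (x − 115.7)² + (y + 112.1)² = 99.97²; (x − 110.1)² + (y + 18.7)² = 107.45²; (x + 88.6)² + (y − 47.6)² = 167.80².
Subtracting pairs of circle equations eliminates x²+y² and gives linear equations (the radical axes):
-11.2 x + 186.8 y = -15032.70
-408.6 x + 319.4 y = -34000.02
Solving the 2×2 system: x ≈ 21.3, y ≈ -79.2 km.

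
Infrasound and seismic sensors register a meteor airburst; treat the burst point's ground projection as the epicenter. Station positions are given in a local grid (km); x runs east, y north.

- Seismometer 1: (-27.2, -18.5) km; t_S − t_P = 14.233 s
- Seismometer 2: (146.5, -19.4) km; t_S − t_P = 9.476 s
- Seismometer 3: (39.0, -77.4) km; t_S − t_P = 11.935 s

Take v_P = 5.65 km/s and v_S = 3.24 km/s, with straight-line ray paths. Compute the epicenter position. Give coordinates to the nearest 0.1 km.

78.5 km east, 4.2 km north

Distance from S−P lag: d = Δt · v_P v_S / (v_P − v_S) = Δt · (5.65·3.24)/(5.65−3.24) ≈ 7.5959·Δt.
So d_Seismometer 1 = 108.11, d_Seismometer 2 = 71.98, d_Seismometer 3 = 90.66 km.
Circle about each station: (x + 27.2)² + (y + 18.5)² = 108.11²; (x − 146.5)² + (y + 19.4)² = 71.98²; (x − 39.0)² + (y + 77.4)² = 90.66².
Subtracting the Seismometer 1 equation from the Seismometer 2 and Seismometer 3 equations removes the quadratic terms:
347.4 x − 1.8 y = 27263.17
132.4 x − 117.8 y = 9898.21
Solving the 2×2 system: x ≈ 78.5, y ≈ 4.2 km.
Check against Seismometer 1 (with the unrounded x, y): √((x + 27.2)²+(y + 18.5)²) = 108.11 ≈ 108.11 km. ✓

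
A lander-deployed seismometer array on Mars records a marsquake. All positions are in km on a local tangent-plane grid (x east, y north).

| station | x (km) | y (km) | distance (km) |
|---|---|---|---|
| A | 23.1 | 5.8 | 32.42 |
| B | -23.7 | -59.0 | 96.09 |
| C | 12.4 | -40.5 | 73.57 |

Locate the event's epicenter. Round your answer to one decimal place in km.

(5.0, 32.7)

Circle about each station: (x − 23.1)² + (y − 5.8)² = 32.42²; (x + 23.7)² + (y + 59.0)² = 96.09²; (x − 12.4)² + (y + 40.5)² = 73.57².
Subtracting pairs of circle equations eliminates x²+y² and gives linear equations (the radical axes):
-93.6 x − 129.6 y = -4706.79
-21.4 x − 92.6 y = -3134.73
Solving the 2×2 system: x ≈ 5.0, y ≈ 32.7 km.
Check against A (with the unrounded x, y): √((x − 23.1)²+(y − 5.8)²) = 32.40 ≈ 32.42 km. ✓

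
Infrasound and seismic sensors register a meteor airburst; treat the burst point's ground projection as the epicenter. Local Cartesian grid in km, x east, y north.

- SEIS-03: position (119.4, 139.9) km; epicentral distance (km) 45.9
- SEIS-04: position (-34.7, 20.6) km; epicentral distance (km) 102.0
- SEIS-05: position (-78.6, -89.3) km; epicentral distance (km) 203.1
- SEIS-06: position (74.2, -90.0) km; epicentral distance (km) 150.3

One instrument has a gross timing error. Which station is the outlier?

Solve using three stations at a time. Using SEIS-04, SEIS-05, SEIS-06 (subtract circle equations pairwise → linear system) gives (x, y) ≈ (59.5, 59.6).
Distances from that point to each station vs reported:
  SEIS-03: calculated 100.2 vs reported 45.9 → residual 54.3 km
  SEIS-04: calculated 102.0 vs reported 102.0 → residual 0.0 km
  SEIS-05: calculated 203.1 vs reported 203.1 → residual 0.0 km
  SEIS-06: calculated 150.3 vs reported 150.3 → residual 0.0 km
SEIS-04, SEIS-05, SEIS-06 are mutually consistent (residuals ≈ 0); SEIS-03 is off by 54.3 km.

SEIS-03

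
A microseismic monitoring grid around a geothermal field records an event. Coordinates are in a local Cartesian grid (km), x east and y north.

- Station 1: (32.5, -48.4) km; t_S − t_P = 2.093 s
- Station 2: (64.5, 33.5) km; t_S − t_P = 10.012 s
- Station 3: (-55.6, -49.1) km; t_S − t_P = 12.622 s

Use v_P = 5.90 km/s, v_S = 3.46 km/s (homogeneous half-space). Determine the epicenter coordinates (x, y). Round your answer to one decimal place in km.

(50.0, -49.0)

Distance from S−P lag: d = Δt · v_P v_S / (v_P − v_S) = Δt · (5.90·3.46)/(5.90−3.46) ≈ 8.3664·Δt.
So d_Station 1 = 17.51, d_Station 2 = 83.76, d_Station 3 = 105.60 km.
Circle about each station: (x − 32.5)² + (y + 48.4)² = 17.51²; (x − 64.5)² + (y − 33.5)² = 83.76²; (x + 55.6)² + (y + 49.1)² = 105.60².
Subtracting the Station 1 equation from the Station 2 and Station 3 equations removes the quadratic terms:
64.0 x + 163.8 y = -4825.45
-176.2 x − 1.4 y = -8741.40
Solving the 2×2 system: x ≈ 50.0, y ≈ -49.0 km.
Check against Station 1 (with the unrounded x, y): √((x − 32.5)²+(y + 48.4)²) = 17.51 ≈ 17.51 km. ✓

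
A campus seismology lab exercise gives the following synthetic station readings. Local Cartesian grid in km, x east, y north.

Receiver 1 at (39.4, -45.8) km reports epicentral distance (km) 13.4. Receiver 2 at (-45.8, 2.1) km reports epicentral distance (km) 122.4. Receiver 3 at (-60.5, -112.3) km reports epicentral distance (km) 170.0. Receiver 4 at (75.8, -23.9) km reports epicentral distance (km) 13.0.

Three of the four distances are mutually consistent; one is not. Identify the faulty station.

Receiver 1

Solve using three stations at a time. Using Receiver 2, Receiver 3, Receiver 4 (subtract circle equations pairwise → linear system) gives (x, y) ≈ (75.9, -10.9).
Distances from that point to each station vs reported:
  Receiver 1: calculated 50.5 vs reported 13.4 → residual 37.1 km
  Receiver 2: calculated 122.4 vs reported 122.4 → residual 0.0 km
  Receiver 3: calculated 170.0 vs reported 170.0 → residual 0.0 km
  Receiver 4: calculated 13.0 vs reported 13.0 → residual 0.0 km
Receiver 2, Receiver 3, Receiver 4 are mutually consistent (residuals ≈ 0); Receiver 1 is off by 37.1 km.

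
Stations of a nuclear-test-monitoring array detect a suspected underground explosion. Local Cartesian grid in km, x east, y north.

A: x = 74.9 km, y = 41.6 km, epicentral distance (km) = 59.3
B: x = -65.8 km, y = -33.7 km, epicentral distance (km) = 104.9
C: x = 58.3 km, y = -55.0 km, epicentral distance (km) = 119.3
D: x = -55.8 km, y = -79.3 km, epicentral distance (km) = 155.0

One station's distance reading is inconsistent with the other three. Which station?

Solve using three stations at a time. Using A, C, D (subtract circle equations pairwise → linear system) gives (x, y) ≈ (17.7, 57.2).
Distances from that point to each station vs reported:
  A: calculated 59.3 vs reported 59.3 → residual 0.0 km
  B: calculated 123.4 vs reported 104.9 → residual 18.5 km
  C: calculated 119.3 vs reported 119.3 → residual 0.0 km
  D: calculated 155.0 vs reported 155.0 → residual 0.0 km
A, C, D are mutually consistent (residuals ≈ 0); B is off by 18.5 km.

B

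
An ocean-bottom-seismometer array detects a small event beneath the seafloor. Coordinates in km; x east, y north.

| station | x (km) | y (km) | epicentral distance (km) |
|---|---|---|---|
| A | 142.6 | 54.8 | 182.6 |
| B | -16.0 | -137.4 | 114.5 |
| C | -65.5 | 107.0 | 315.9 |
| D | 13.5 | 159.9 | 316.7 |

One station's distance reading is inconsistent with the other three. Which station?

B

Solve using three stations at a time. Using A, C, D (subtract circle equations pairwise → linear system) gives (x, y) ≈ (145.8, -127.9).
Distances from that point to each station vs reported:
  A: calculated 182.8 vs reported 182.6 → residual 0.2 km
  B: calculated 162.1 vs reported 114.5 → residual 47.6 km
  C: calculated 316.0 vs reported 315.9 → residual 0.1 km
  D: calculated 316.8 vs reported 316.7 → residual 0.1 km
A, C, D are mutually consistent (residuals ≈ 0); B is off by 47.6 km.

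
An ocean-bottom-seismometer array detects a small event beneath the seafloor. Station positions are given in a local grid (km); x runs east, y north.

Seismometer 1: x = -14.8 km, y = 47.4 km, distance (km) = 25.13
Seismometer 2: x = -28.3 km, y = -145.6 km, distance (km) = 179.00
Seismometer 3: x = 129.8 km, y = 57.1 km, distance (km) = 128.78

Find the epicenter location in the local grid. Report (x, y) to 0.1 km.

3.8 km east, 30.5 km north

Circle about each station: (x + 14.8)² + (y − 47.4)² = 25.13²; (x + 28.3)² + (y + 145.6)² = 179.00²; (x − 129.8)² + (y − 57.1)² = 128.78².
Subtracting pairs of circle equations eliminates x²+y² and gives linear equations (the radical axes):
-27.0 x − 386.0 y = -11875.03
289.2 x + 19.4 y = 1689.88
Solving the 2×2 system: x ≈ 3.8, y ≈ 30.5 km.
Check against Seismometer 1 (with the unrounded x, y): √((x + 14.8)²+(y − 47.4)²) = 25.13 ≈ 25.13 km. ✓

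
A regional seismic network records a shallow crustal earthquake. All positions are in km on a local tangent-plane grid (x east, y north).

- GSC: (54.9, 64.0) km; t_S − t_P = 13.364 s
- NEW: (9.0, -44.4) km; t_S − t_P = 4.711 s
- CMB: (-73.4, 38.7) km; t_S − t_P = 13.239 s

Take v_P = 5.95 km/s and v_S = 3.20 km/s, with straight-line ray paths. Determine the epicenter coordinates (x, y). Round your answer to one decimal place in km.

Distance from S−P lag: d = Δt · v_P v_S / (v_P − v_S) = Δt · (5.95·3.20)/(5.95−3.20) ≈ 6.9236·Δt.
So d_GSC = 92.53, d_NEW = 32.62, d_CMB = 91.66 km.
Circle about each station: (x − 54.9)² + (y − 64.0)² = 92.53²; (x − 9.0)² + (y + 44.4)² = 32.62²; (x + 73.4)² + (y − 38.7)² = 91.66².
Subtracting pairs of circle equations eliminates x²+y² and gives linear equations (the radical axes):
-91.8 x − 216.8 y = 2440.09
-256.6 x − 50.6 y = -64.51
Solving the 2×2 system: x ≈ 2.7, y ≈ -12.4 km.

x ≈ 2.7 km, y ≈ -12.4 km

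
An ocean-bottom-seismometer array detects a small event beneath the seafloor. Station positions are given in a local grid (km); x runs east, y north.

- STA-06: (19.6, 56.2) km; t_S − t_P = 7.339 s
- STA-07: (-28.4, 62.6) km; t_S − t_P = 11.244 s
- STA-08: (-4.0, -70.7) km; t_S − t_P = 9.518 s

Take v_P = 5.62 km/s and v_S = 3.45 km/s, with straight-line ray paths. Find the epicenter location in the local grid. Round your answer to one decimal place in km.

(47.6, -3.1)

Distance from S−P lag: d = Δt · v_P v_S / (v_P − v_S) = Δt · (5.62·3.45)/(5.62−3.45) ≈ 8.9350·Δt.
So d_STA-06 = 65.57, d_STA-07 = 100.47, d_STA-08 = 85.04 km.
Circle about each station: (x − 19.6)² + (y − 56.2)² = 65.57²; (x + 28.4)² + (y − 62.6)² = 100.47²; (x + 4.0)² + (y + 70.7)² = 85.04².
Subtracting the STA-06 equation from the STA-07 and STA-08 equations removes the quadratic terms:
-96.0 x + 12.8 y = -4612.08
-47.2 x − 253.8 y = -1460.49
Solving the 2×2 system: x ≈ 47.6, y ≈ -3.1 km.
Check against STA-06 (with the unrounded x, y): √((x − 19.6)²+(y − 56.2)²) = 65.59 ≈ 65.57 km. ✓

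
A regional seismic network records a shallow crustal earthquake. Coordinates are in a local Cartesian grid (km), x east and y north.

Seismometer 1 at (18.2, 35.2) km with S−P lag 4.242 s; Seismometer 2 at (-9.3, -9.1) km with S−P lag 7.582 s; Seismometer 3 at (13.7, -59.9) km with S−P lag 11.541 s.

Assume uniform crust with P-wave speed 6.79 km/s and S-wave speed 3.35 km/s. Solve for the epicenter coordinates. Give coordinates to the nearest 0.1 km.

35.6 km east, 13.2 km north

Distance from S−P lag: d = Δt · v_P v_S / (v_P − v_S) = Δt · (6.79·3.35)/(6.79−3.35) ≈ 6.6124·Δt.
So d_Seismometer 1 = 28.05, d_Seismometer 2 = 50.13, d_Seismometer 3 = 76.31 km.
Circle about each station: (x − 18.2)² + (y − 35.2)² = 28.05²; (x + 9.3)² + (y + 9.1)² = 50.13²; (x − 13.7)² + (y + 59.9)² = 76.31².
Subtracting the Seismometer 1 equation from the Seismometer 2 and Seismometer 3 equations removes the quadratic terms:
-55.0 x − 88.6 y = -3127.19
-9.0 x − 190.2 y = -2830.99
Solving the 2×2 system: x ≈ 35.6, y ≈ 13.2 km.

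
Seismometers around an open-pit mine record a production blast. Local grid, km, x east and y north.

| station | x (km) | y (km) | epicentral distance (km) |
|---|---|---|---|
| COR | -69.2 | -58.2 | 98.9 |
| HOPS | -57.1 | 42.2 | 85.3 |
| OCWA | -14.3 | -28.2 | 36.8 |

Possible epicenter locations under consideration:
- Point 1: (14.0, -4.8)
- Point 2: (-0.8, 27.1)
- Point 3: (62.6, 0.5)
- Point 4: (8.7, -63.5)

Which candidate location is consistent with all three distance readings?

For each candidate, compare |candidate − station| to the reported distance:
Point 1: residuals COR 0.0, HOPS 0.1, OCWA 0.1 → max 0.1 km
Point 2: residuals COR 10.4, HOPS 27.0, OCWA 20.1 → max 27.0 km
Point 3: residuals COR 45.4, HOPS 41.5, OCWA 45.3 → max 45.4 km
Point 4: residuals COR 20.8, HOPS 39.2, OCWA 5.3 → max 39.2 km
Only Point 1 has all residuals ≈ 0.

Point 1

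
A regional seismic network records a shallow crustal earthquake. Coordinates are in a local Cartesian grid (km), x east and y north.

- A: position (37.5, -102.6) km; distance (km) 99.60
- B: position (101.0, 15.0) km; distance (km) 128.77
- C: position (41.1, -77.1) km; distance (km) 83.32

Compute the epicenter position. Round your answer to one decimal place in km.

(-22.1, -22.8)

Circle about each station: (x − 37.5)² + (y + 102.6)² = 99.60²; (x − 101.0)² + (y − 15.0)² = 128.77²; (x − 41.1)² + (y + 77.1)² = 83.32².
Subtracting the A equation from the B and C equations removes the quadratic terms:
127.0 x + 235.2 y = -8168.56
7.2 x + 51.0 y = -1321.45
Solving the 2×2 system: x ≈ -22.1, y ≈ -22.8 km.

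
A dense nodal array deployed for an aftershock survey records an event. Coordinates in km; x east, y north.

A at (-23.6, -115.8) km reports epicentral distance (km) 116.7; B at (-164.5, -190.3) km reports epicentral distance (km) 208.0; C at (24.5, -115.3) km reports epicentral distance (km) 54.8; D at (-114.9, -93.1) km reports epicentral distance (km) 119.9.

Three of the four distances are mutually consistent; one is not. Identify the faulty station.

Solve using three stations at a time. Using B, C, D (subtract circle equations pairwise → linear system) gives (x, y) ≈ (1.8, -65.3).
Distances from that point to each station vs reported:
  A: calculated 56.5 vs reported 116.7 → residual 60.2 km
  B: calculated 208.0 vs reported 208.0 → residual 0.0 km
  C: calculated 54.9 vs reported 54.8 → residual 0.1 km
  D: calculated 120.0 vs reported 119.9 → residual 0.1 km
B, C, D are mutually consistent (residuals ≈ 0); A is off by 60.2 km.

A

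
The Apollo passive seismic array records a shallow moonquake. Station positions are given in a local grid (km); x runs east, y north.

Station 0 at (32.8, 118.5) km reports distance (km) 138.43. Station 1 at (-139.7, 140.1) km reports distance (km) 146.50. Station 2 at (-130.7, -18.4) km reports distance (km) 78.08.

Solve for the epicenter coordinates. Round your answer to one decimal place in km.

Circle about each station: (x − 32.8)² + (y − 118.5)² = 138.43²; (x + 139.7)² + (y − 140.1)² = 146.50²; (x + 130.7)² + (y + 18.4)² = 78.08².
Subtracting pairs of circle equations eliminates x²+y² and gives linear equations (the radical axes):
-345.0 x + 43.2 y = 21726.62
-327.0 x − 273.8 y = 15369.34
Solving the 2×2 system: x ≈ -60.9, y ≈ 16.6 km.

-60.9 km east, 16.6 km north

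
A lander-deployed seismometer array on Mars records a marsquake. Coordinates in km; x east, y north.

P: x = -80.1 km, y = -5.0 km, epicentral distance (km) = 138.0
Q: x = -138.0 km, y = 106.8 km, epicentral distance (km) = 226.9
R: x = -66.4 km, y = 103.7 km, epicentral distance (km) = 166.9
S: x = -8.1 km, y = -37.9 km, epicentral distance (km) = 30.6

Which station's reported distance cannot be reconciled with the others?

Solve using three stations at a time. Using P, Q, R (subtract circle equations pairwise → linear system) gives (x, y) ≈ (57.9, -7.7).
Distances from that point to each station vs reported:
  P: calculated 138.0 vs reported 138.0 → residual 0.0 km
  Q: calculated 226.9 vs reported 226.9 → residual 0.0 km
  R: calculated 166.9 vs reported 166.9 → residual 0.0 km
  S: calculated 72.6 vs reported 30.6 → residual 42.0 km
P, Q, R are mutually consistent (residuals ≈ 0); S is off by 42.0 km.

S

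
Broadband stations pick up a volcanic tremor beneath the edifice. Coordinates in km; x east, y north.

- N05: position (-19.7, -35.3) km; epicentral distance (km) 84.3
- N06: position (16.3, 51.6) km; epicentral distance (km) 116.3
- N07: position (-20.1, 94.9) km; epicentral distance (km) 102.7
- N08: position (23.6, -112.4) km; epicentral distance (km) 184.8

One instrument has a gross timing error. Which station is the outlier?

N05

Solve using three stations at a time. Using N06, N07, N08 (subtract circle equations pairwise → linear system) gives (x, y) ≈ (-97.5, 27.3).
Distances from that point to each station vs reported:
  N05: calculated 99.9 vs reported 84.3 → residual 15.6 km
  N06: calculated 116.4 vs reported 116.3 → residual 0.1 km
  N07: calculated 102.8 vs reported 102.7 → residual 0.1 km
  N08: calculated 184.9 vs reported 184.8 → residual 0.1 km
N06, N07, N08 are mutually consistent (residuals ≈ 0); N05 is off by 15.6 km.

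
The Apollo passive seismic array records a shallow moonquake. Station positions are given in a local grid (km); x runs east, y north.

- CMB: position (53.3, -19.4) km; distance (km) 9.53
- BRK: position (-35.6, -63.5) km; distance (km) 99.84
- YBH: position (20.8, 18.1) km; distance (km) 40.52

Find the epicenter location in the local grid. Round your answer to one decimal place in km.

Circle about each station: (x − 53.3)² + (y + 19.4)² = 9.53²; (x + 35.6)² + (y + 63.5)² = 99.84²; (x − 20.8)² + (y − 18.1)² = 40.52².
Subtracting pairs of circle equations eliminates x²+y² and gives linear equations (the radical axes):
-177.8 x − 88.2 y = -7794.84
-65.0 x + 75.0 y = -4008.05
Solving the 2×2 system: x ≈ 49.2, y ≈ -10.8 km.

49.2 km east, -10.8 km north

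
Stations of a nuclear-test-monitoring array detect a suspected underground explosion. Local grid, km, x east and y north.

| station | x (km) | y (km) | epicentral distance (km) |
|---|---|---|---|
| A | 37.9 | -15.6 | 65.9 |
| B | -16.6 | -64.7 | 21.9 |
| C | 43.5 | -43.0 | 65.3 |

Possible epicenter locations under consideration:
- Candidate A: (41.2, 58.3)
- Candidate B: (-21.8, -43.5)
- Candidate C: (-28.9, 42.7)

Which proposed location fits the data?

Candidate B

For each candidate, compare |candidate − station| to the reported distance:
Candidate A: residuals A 8.1, B 114.0, C 36.0 → max 114.0 km
Candidate B: residuals A 0.0, B 0.1, C 0.0 → max 0.1 km
Candidate C: residuals A 22.8, B 86.2, C 46.9 → max 86.2 km
Only Candidate B has all residuals ≈ 0.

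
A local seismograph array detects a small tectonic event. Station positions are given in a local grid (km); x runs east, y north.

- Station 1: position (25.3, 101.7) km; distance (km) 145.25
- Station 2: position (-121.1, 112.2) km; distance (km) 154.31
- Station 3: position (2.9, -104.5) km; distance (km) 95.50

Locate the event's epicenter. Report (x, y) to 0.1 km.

x ≈ -48.0 km, y ≈ -23.7 km

Circle about each station: (x − 25.3)² + (y − 101.7)² = 145.25²; (x + 121.1)² + (y − 112.2)² = 154.31²; (x − 2.9)² + (y + 104.5)² = 95.50².
Subtracting the Station 1 equation from the Station 2 and Station 3 equations removes the quadratic terms:
-292.8 x + 21.0 y = 13557.06
-44.8 x − 412.4 y = 11922.99
Solving the 2×2 system: x ≈ -48.0, y ≈ -23.7 km.
Check against Station 1 (with the unrounded x, y): √((x − 25.3)²+(y − 101.7)²) = 145.25 ≈ 145.25 km. ✓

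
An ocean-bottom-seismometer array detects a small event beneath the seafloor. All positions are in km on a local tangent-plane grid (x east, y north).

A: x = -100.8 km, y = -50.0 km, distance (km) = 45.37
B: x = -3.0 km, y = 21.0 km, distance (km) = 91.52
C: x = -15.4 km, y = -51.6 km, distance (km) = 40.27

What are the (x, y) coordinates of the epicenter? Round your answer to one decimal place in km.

Circle about each station: (x + 100.8)² + (y + 50.0)² = 45.37²; (x + 3.0)² + (y − 21.0)² = 91.52²; (x + 15.4)² + (y + 51.6)² = 40.27².
Subtracting the A equation from the B and C equations removes the quadratic terms:
195.6 x + 142.0 y = -18528.11
170.8 x − 3.2 y = -9324.16
Solving the 2×2 system: x ≈ -55.6, y ≈ -53.9 km.
Check against A (with the unrounded x, y): √((x + 100.8)²+(y + 50.0)²) = 45.37 ≈ 45.37 km. ✓

-55.6 km east, -53.9 km north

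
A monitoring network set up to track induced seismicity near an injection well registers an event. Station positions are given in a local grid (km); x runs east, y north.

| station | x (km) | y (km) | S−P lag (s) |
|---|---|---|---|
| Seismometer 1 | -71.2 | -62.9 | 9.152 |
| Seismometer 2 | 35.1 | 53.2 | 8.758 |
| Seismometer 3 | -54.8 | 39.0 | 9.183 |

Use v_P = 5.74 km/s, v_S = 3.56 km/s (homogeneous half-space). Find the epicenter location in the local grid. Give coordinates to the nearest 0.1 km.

Distance from S−P lag: d = Δt · v_P v_S / (v_P − v_S) = Δt · (5.74·3.56)/(5.74−3.56) ≈ 9.3736·Δt.
So d_Seismometer 1 = 85.79, d_Seismometer 2 = 82.09, d_Seismometer 3 = 86.08 km.
Circle about each station: (x + 71.2)² + (y + 62.9)² = 85.79²; (x − 35.1)² + (y − 53.2)² = 82.09²; (x + 54.8)² + (y − 39.0)² = 86.08².
Subtracting pairs of circle equations eliminates x²+y² and gives linear equations (the radical axes):
212.6 x + 232.2 y = -4342.44
32.8 x + 203.8 y = -4551.65
Solving the 2×2 system: x ≈ 4.8, y ≈ -23.1 km.

x ≈ 4.8 km, y ≈ -23.1 km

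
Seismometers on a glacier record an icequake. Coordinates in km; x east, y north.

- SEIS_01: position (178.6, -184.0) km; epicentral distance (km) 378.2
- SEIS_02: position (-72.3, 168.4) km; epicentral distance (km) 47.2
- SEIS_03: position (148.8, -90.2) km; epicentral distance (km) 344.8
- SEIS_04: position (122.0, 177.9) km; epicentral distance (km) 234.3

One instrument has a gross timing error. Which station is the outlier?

SEIS_01

Solve using three stations at a time. Using SEIS_02, SEIS_03, SEIS_04 (subtract circle equations pairwise → linear system) gives (x, y) ≈ (-109.0, 138.8).
Distances from that point to each station vs reported:
  SEIS_01: calculated 432.3 vs reported 378.2 → residual 54.1 km
  SEIS_02: calculated 47.2 vs reported 47.2 → residual 0.0 km
  SEIS_03: calculated 344.8 vs reported 344.8 → residual 0.0 km
  SEIS_04: calculated 234.3 vs reported 234.3 → residual 0.0 km
SEIS_02, SEIS_03, SEIS_04 are mutually consistent (residuals ≈ 0); SEIS_01 is off by 54.1 km.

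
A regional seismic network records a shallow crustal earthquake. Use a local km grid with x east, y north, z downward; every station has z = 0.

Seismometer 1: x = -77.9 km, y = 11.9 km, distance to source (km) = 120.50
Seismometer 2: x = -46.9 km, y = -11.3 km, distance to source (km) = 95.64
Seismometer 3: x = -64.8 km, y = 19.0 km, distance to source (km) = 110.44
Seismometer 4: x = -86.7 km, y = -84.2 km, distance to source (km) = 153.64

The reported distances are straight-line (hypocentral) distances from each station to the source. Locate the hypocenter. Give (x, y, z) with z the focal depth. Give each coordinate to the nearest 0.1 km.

Each station gives a sphere (x−x_i)² + (y−y_i)² + z² = d_i² (stations at z=0).
Subtracting the Seismometer 1 sphere from Seismometer 2 and Seismometer 3: z² cancels, leaving linear equations in x and y:
62.0 x − 46.4 y = 1490.52
26.2 x + 14.2 y = 673.28
Solving: x ≈ 25.002, y ≈ 1.284 km (keep extra digits for the depth step; rounded: 25.0, 1.3).
Then from the Seismometer 1 sphere: z² = 120.50² − (x + 77.9)² − (y − 11.9)² with x = 25.002, y = 1.284, so z ≈ 61.796 ≈ 61.8 km.

x ≈ 25.0 km, y ≈ 1.3 km, depth ≈ 61.8 km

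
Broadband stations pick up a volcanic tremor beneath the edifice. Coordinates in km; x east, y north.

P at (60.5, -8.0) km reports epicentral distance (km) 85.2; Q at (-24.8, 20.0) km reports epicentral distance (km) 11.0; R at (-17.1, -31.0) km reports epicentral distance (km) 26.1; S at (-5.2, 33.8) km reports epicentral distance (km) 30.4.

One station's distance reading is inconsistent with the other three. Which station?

Solve using three stations at a time. Using P, Q, S (subtract circle equations pairwise → linear system) gives (x, y) ≈ (-23.0, 9.1).
Distances from that point to each station vs reported:
  P: calculated 85.2 vs reported 85.2 → residual 0.0 km
  Q: calculated 11.0 vs reported 11.0 → residual 0.0 km
  R: calculated 40.5 vs reported 26.1 → residual 14.4 km
  S: calculated 30.4 vs reported 30.4 → residual 0.0 km
P, Q, S are mutually consistent (residuals ≈ 0); R is off by 14.4 km.

R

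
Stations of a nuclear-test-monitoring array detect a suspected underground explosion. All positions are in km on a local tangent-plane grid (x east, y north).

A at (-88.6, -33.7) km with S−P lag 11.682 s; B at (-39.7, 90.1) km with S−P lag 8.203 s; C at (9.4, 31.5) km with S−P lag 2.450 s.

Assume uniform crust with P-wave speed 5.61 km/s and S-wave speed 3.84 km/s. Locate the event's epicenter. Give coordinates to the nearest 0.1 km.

Distance from S−P lag: d = Δt · v_P v_S / (v_P − v_S) = Δt · (5.61·3.84)/(5.61−3.84) ≈ 12.1708·Δt.
So d_A = 142.18, d_B = 99.84, d_C = 29.82 km.
Circle about each station: (x + 88.6)² + (y + 33.7)² = 142.18²; (x + 39.7)² + (y − 90.1)² = 99.84²; (x − 9.4)² + (y − 31.5)² = 29.82².
Subtracting pairs of circle equations eliminates x²+y² and gives linear equations (the radical axes):
97.8 x + 247.6 y = 10955.58
196.0 x + 130.4 y = 11420.88
Solving the 2×2 system: x ≈ 39.1, y ≈ 28.8 km.

(39.1, 28.8)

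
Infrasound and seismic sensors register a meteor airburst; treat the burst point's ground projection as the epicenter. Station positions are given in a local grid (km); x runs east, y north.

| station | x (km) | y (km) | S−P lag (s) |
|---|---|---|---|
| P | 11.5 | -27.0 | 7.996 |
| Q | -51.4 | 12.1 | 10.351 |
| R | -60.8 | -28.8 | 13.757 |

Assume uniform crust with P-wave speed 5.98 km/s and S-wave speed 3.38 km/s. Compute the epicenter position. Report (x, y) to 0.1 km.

Distance from S−P lag: d = Δt · v_P v_S / (v_P − v_S) = Δt · (5.98·3.38)/(5.98−3.38) ≈ 7.7740·Δt.
So d_P = 62.16, d_Q = 80.47, d_R = 106.95 km.
Circle about each station: (x − 11.5)² + (y + 27.0)² = 62.16²; (x + 51.4)² + (y − 12.1)² = 80.47²; (x + 60.8)² + (y + 28.8)² = 106.95².
Subtracting pairs of circle equations eliminates x²+y² and gives linear equations (the radical axes):
-125.8 x + 78.2 y = -684.44
-144.6 x − 3.6 y = -3909.61
Solving the 2×2 system: x ≈ 26.2, y ≈ 33.4 km.
Check against P (with the unrounded x, y): √((x − 11.5)²+(y + 27.0)²) = 62.17 ≈ 62.16 km. ✓

26.2 km east, 33.4 km north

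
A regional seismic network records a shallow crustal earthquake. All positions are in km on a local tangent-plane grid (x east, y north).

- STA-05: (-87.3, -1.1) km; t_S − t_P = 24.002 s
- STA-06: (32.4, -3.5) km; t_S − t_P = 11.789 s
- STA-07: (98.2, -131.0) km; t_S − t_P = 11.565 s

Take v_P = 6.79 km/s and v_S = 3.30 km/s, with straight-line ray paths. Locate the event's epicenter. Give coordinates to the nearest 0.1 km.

Distance from S−P lag: d = Δt · v_P v_S / (v_P − v_S) = Δt · (6.79·3.30)/(6.79−3.30) ≈ 6.4203·Δt.
So d_STA-05 = 154.10, d_STA-06 = 75.69, d_STA-07 = 74.25 km.
Circle about each station: (x + 87.3)² + (y + 1.1)² = 154.10²; (x − 32.4)² + (y + 3.5)² = 75.69²; (x − 98.2)² + (y + 131.0)² = 74.25².
Subtracting the STA-05 equation from the STA-06 and STA-07 equations removes the quadratic terms:
239.4 x − 4.8 y = 11457.34
371.0 x − 259.8 y = 37415.49
Solving the 2×2 system: x ≈ 46.3, y ≈ -77.9 km.
Check against STA-05 (with the unrounded x, y): √((x + 87.3)²+(y + 1.1)²) = 154.10 ≈ 154.10 km. ✓

x ≈ 46.3 km, y ≈ -77.9 km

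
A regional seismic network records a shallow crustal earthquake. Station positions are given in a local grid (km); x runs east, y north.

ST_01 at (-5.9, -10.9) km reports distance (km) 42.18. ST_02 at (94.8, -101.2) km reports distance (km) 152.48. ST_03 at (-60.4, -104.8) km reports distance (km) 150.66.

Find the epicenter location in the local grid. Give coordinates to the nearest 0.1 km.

Circle about each station: (x + 5.9)² + (y + 10.9)² = 42.18²; (x − 94.8)² + (y + 101.2)² = 152.48²; (x + 60.4)² + (y + 104.8)² = 150.66².
Subtracting the ST_01 equation from the ST_02 and ST_03 equations removes the quadratic terms:
201.4 x − 180.6 y = -2396.14
-109.0 x − 187.8 y = -6441.70
Solving the 2×2 system: x ≈ 12.4, y ≈ 27.1 km.

(12.4, 27.1)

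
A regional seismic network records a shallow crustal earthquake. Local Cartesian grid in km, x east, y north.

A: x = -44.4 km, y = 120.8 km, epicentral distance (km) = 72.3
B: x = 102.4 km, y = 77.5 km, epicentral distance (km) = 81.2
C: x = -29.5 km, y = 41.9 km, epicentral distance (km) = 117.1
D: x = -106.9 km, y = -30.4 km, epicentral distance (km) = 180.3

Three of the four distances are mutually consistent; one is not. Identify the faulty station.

C

Solve using three stations at a time. Using A, B, D (subtract circle equations pairwise → linear system) gives (x, y) ≈ (23.0, 94.6).
Distances from that point to each station vs reported:
  A: calculated 72.3 vs reported 72.3 → residual 0.0 km
  B: calculated 81.2 vs reported 81.2 → residual 0.0 km
  C: calculated 74.4 vs reported 117.1 → residual 42.7 km
  D: calculated 180.3 vs reported 180.3 → residual 0.0 km
A, B, D are mutually consistent (residuals ≈ 0); C is off by 42.7 km.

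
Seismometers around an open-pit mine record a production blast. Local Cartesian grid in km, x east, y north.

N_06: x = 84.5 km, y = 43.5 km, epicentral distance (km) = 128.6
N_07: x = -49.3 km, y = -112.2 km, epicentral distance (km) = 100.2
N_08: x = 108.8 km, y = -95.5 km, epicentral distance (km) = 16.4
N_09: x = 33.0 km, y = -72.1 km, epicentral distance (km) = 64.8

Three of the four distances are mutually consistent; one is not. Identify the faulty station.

Solve using three stations at a time. Using N_06, N_08, N_09 (subtract circle equations pairwise → linear system) gives (x, y) ≈ (96.6, -84.5).
Distances from that point to each station vs reported:
  N_06: calculated 128.6 vs reported 128.6 → residual 0.0 km
  N_07: calculated 148.5 vs reported 100.2 → residual 48.3 km
  N_08: calculated 16.4 vs reported 16.4 → residual 0.0 km
  N_09: calculated 64.8 vs reported 64.8 → residual 0.0 km
N_06, N_08, N_09 are mutually consistent (residuals ≈ 0); N_07 is off by 48.3 km.

N_07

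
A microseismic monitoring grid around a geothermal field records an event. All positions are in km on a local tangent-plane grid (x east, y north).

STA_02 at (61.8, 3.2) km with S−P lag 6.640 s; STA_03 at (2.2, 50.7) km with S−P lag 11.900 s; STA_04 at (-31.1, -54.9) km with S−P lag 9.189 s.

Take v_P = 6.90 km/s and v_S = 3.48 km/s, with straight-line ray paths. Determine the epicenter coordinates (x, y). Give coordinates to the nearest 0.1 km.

x ≈ 27.9 km, y ≈ -28.8 km

Distance from S−P lag: d = Δt · v_P v_S / (v_P − v_S) = Δt · (6.90·3.48)/(6.90−3.48) ≈ 7.0211·Δt.
So d_STA_02 = 46.62, d_STA_03 = 83.55, d_STA_04 = 64.52 km.
Circle about each station: (x − 61.8)² + (y − 3.2)² = 46.62²; (x − 2.2)² + (y − 50.7)² = 83.55²; (x + 31.1)² + (y + 54.9)² = 64.52².
Subtracting the STA_02 equation from the STA_03 and STA_04 equations removes the quadratic terms:
-119.2 x + 95.0 y = -6061.33
-185.8 x − 116.2 y = -1837.67
Solving the 2×2 system: x ≈ 27.9, y ≈ -28.8 km.
Check against STA_02 (with the unrounded x, y): √((x − 61.8)²+(y − 3.2)²) = 46.62 ≈ 46.62 km. ✓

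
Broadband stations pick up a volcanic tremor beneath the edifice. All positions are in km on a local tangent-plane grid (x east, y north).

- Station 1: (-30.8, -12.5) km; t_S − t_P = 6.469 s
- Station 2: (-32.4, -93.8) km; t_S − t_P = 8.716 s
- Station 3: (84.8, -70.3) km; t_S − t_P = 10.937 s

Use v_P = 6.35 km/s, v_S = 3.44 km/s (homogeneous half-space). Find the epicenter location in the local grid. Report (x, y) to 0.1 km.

7.7 km east, -42.1 km north

Distance from S−P lag: d = Δt · v_P v_S / (v_P − v_S) = Δt · (6.35·3.44)/(6.35−3.44) ≈ 7.5065·Δt.
So d_Station 1 = 48.56, d_Station 2 = 65.43, d_Station 3 = 82.10 km.
Circle about each station: (x + 30.8)² + (y + 12.5)² = 48.56²; (x + 32.4)² + (y + 93.8)² = 65.43²; (x − 84.8)² + (y + 70.3)² = 82.10².
Subtracting the Station 1 equation from the Station 2 and Station 3 equations removes the quadratic terms:
-3.2 x − 162.6 y = 6820.30
231.2 x − 115.6 y = 6645.90
Solving the 2×2 system: x ≈ 7.7, y ≈ -42.1 km.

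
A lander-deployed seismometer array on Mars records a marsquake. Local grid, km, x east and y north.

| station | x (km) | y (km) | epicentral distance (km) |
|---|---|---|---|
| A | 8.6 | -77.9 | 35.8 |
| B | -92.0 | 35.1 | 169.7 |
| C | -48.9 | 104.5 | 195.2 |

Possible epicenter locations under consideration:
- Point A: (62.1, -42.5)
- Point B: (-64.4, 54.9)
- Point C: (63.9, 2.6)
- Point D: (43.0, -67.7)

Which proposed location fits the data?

Point D

For each candidate, compare |candidate − station| to the reported distance:
Point A: residuals A 28.4, B 2.8, C 11.0 → max 28.4 km
Point B: residuals A 115.7, B 135.7, C 143.2 → max 143.2 km
Point C: residuals A 61.9, B 10.4, C 43.2 → max 61.9 km
Point D: residuals A 0.1, B 0.0, C 0.0 → max 0.1 km
Only Point D has all residuals ≈ 0.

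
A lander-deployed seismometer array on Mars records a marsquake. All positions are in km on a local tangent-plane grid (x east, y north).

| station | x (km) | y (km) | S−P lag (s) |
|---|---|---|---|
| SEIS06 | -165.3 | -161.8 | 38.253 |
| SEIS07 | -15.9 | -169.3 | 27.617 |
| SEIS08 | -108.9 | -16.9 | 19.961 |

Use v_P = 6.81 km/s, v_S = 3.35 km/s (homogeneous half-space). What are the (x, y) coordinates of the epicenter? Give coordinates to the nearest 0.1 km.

Distance from S−P lag: d = Δt · v_P v_S / (v_P − v_S) = Δt · (6.81·3.35)/(6.81−3.35) ≈ 6.5935·Δt.
So d_SEIS06 = 252.22, d_SEIS07 = 182.09, d_SEIS08 = 131.61 km.
Circle about each station: (x + 165.3)² + (y + 161.8)² = 252.22²; (x + 15.9)² + (y + 169.3)² = 182.09²; (x + 108.9)² + (y + 16.9)² = 131.61².
Subtracting the SEIS06 equation from the SEIS07 and SEIS08 equations removes the quadratic terms:
298.8 x − 15.0 y = 5870.13
112.8 x + 289.8 y = 4935.23
Solving the 2×2 system: x ≈ 20.1, y ≈ 9.2 km.

x ≈ 20.1 km, y ≈ 9.2 km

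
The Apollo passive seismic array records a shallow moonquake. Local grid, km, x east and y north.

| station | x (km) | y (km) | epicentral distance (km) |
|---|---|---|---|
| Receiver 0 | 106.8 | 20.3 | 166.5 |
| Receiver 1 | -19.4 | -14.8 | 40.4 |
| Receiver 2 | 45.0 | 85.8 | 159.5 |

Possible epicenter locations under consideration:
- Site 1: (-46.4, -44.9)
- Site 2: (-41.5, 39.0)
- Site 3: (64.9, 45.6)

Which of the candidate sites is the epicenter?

Site 1

For each candidate, compare |candidate − station| to the reported distance:
Site 1: residuals Receiver 0 0.0, Receiver 1 0.0, Receiver 2 0.0 → max 0.0 km
Site 2: residuals Receiver 0 17.0, Receiver 1 17.8, Receiver 2 61.2 → max 61.2 km
Site 3: residuals Receiver 0 117.6, Receiver 1 63.3, Receiver 2 114.6 → max 117.6 km
Only Site 1 has all residuals ≈ 0.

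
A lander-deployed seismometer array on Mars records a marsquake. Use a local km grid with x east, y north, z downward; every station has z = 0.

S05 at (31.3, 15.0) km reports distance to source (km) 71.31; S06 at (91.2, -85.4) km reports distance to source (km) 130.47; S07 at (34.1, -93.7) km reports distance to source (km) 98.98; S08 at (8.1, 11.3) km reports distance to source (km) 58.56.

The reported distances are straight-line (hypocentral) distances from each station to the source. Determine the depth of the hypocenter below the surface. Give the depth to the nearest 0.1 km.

Each station gives a sphere (x−x_i)² + (y−y_i)² + z² = d_i² (stations at z=0).
Subtracting the S05 sphere from S06 and S07: z² cancels, leaving linear equations in x and y:
119.8 x − 200.8 y = 2468.61
5.6 x − 217.4 y = 4025.89
Solving: x ≈ -10.904, y ≈ -18.799 km (keep extra digits for the depth step; rounded: -10.9, -18.8).
Then from the S05 sphere: z² = 71.31² − (x − 31.3)² − (y − 15.0)² with x = -10.904, y = -18.799, so z ≈ 46.493 ≈ 46.5 km.
Check against S08 (with the unrounded solution): distance 58.55 ≈ 58.56 km. ✓

depth ≈ 46.5 km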